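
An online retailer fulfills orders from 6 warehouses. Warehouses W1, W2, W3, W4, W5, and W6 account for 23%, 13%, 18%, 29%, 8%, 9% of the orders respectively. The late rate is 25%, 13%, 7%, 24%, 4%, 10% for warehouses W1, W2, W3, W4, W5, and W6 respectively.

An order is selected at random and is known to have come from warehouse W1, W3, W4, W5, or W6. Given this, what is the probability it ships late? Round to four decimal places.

0.1746

Let S = {W1, W3, W4, W5, W6}.
P(S) = 0.23 + 0.18 + 0.29 + 0.08 + 0.09 = 0.87.
P(L ∩ S) = 0.25·0.23 + 0.07·0.18 + 0.24·0.29 + 0.04·0.08 + 0.1·0.09 = 0.0575 + 0.0126 + 0.0696 + 0.0032 + 0.009 = 0.1519.
P(L | S) = 0.1519 / 0.87 = 0.174598…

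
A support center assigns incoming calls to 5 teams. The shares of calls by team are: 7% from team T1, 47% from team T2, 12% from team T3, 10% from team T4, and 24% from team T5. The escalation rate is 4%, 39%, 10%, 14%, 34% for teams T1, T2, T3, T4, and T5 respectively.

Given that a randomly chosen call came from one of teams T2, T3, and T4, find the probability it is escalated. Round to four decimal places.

P(E|S) ≈ 0.3033

Let S = {T2, T3, T4}.
P(S) = 0.47 + 0.12 + 0.1 = 0.69.
P(E ∩ S) = 0.39·0.47 + 0.1·0.12 + 0.14·0.1 = 0.1833 + 0.012 + 0.014 = 0.2093.
P(E | S) = 0.2093 / 0.69 = 0.303333…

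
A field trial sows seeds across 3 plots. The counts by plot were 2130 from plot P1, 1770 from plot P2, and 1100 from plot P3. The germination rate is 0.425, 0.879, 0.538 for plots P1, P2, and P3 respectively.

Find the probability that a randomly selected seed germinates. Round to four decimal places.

Total: 2130 + 1770 + 1100 = 5000.
P(P1) = 2130/5000 = 0.426. P(P2) = 1770/5000 = 0.354. P(P3) = 1100/5000 = 0.22.
P(G) = P(G|P1)·P(P1) + P(G|P2)·P(P2) + P(G|P3)·P(P3)
      = 0.425·0.426 + 0.879·0.354 + 0.538·0.22
      = 0.18105 + 0.311166 + 0.11836 = 0.610576

P(G) ≈ 0.6106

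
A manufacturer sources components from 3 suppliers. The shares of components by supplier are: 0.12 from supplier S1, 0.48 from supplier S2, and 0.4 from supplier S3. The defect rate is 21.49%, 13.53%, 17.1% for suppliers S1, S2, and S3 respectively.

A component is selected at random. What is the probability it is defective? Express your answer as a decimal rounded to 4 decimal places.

By the law of total probability,
P(D) = P(D|S1)·P(S1) + P(D|S2)·P(S2) + P(D|S3)·P(S3)
      = 0.2149·0.12 + 0.1353·0.48 + 0.171·0.4
      = 0.025788 + 0.064944 + 0.0684 = 0.159132

0.1591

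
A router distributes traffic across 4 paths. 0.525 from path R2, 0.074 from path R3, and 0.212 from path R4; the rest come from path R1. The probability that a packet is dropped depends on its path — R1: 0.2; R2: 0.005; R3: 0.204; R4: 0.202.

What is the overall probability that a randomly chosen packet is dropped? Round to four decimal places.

P(R1) = 1 − (0.525 + 0.074 + 0.212) = 0.189.
By the law of total probability,
P(L) = P(L|R1)·P(R1) + P(L|R2)·P(R2) + P(L|R3)·P(R3) + P(L|R4)·P(R4)
      = 0.2·0.189 + 0.005·0.525 + 0.204·0.074 + 0.202·0.212
      = 0.0378 + 0.002625 + 0.015096 + 0.042824 = 0.098345

0.0983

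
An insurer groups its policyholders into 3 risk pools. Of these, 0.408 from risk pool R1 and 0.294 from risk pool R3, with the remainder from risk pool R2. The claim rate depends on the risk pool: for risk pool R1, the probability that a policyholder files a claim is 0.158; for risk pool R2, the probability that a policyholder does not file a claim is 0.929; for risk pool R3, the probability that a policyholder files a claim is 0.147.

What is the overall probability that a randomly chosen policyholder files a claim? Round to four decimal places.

P(R2) = 1 − (0.408 + 0.294) = 0.298.
P(C|R2) = 1 − 0.929 = 0.071.
Using total probability over the partition,
P(C) = P(C|R1)·P(R1) + P(C|R2)·P(R2) + P(C|R3)·P(R3)
      = 0.158·0.408 + 0.071·0.298 + 0.147·0.294
      = 0.064464 + 0.021158 + 0.043218 = 0.12884

0.1288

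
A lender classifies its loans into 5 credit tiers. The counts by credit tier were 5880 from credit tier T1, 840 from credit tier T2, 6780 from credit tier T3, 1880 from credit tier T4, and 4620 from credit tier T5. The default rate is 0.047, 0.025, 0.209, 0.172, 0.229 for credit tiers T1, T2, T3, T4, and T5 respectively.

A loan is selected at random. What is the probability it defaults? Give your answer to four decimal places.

Total: 5880 + 840 + 6780 + 1880 + 4620 = 20000.
P(T1) = 5880/20000 = 0.294. P(T2) = 840/20000 = 0.042. P(T3) = 6780/20000 = 0.339. P(T4) = 1880/20000 = 0.094. P(T5) = 4620/20000 = 0.231.
By the law of total probability,
P(D) = P(D|T1)·P(T1) + P(D|T2)·P(T2) + P(D|T3)·P(T3) + P(D|T4)·P(T4) + P(D|T5)·P(T5)
      = 0.047·0.294 + 0.025·0.042 + 0.209·0.339 + 0.172·0.094 + 0.229·0.231
      = 0.013818 + 0.00105 + 0.070851 + 0.016168 + 0.052899 = 0.154786

P(D) ≈ 0.1548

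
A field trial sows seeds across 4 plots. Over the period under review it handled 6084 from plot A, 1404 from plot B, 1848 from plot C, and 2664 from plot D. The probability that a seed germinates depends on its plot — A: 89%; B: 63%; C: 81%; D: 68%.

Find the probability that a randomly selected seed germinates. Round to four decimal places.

0.8006

Total: 6084 + 1404 + 1848 + 2664 = 12000.
P(A) = 6084/12000 = 0.507. P(B) = 1404/12000 = 0.117. P(C) = 1848/12000 = 0.154. P(D) = 2664/12000 = 0.222.
P(G) = P(G|A)·P(A) + P(G|B)·P(B) + P(G|C)·P(C) + P(G|D)·P(D)
      = 0.89·0.507 + 0.63·0.117 + 0.81·0.154 + 0.68·0.222
      = 0.45123 + 0.07371 + 0.12474 + 0.15096 = 0.80064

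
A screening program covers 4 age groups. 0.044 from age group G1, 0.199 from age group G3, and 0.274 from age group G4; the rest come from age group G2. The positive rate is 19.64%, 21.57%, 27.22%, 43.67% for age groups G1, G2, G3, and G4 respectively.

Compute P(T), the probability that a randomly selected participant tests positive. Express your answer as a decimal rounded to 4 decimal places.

P(G2) = 1 − (0.044 + 0.199 + 0.274) = 0.483.
P(T) = P(T|G1)·P(G1) + P(T|G2)·P(G2) + P(T|G3)·P(G3) + P(T|G4)·P(G4)
      = 0.1964·0.044 + 0.2157·0.483 + 0.2722·0.199 + 0.4367·0.274
      = 0.0086416 + 0.1041831 + 0.0541678 + 0.1196558 = 0.2866483

P(T) ≈ 0.2866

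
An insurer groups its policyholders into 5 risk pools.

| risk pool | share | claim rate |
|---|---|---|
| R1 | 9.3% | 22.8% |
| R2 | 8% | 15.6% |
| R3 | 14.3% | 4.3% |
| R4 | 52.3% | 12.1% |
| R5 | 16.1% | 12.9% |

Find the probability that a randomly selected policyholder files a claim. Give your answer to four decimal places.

P(C) ≈ 0.1239

P(C) = P(C|R1)·P(R1) + P(C|R2)·P(R2) + P(C|R3)·P(R3) + P(C|R4)·P(R4) + P(C|R5)·P(R5)
      = 0.228·0.093 + 0.156·0.08 + 0.043·0.143 + 0.121·0.523 + 0.129·0.161
      = 0.021204 + 0.01248 + 0.006149 + 0.063283 + 0.020769 = 0.123885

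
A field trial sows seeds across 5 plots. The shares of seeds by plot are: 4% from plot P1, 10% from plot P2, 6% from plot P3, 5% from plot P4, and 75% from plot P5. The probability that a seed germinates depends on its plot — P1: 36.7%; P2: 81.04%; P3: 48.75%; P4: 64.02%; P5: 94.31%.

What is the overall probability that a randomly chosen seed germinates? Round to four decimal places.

P(G) = P(G|P1)·P(P1) + P(G|P2)·P(P2) + P(G|P3)·P(P3) + P(G|P4)·P(P4) + P(G|P5)·P(P5)
      = 0.367·0.04 + 0.8104·0.1 + 0.4875·0.06 + 0.6402·0.05 + 0.9431·0.75
      = 0.01468 + 0.08104 + 0.02925 + 0.03201 + 0.707325 = 0.864305

P(G) ≈ 0.8643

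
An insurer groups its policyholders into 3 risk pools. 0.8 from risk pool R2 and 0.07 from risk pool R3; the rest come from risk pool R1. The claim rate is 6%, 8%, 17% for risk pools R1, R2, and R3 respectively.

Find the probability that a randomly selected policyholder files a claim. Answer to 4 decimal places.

P(C) ≈ 0.0837

P(R1) = 1 − (0.8 + 0.07) = 0.13.
Using total probability over the partition,
P(C) = P(C|R1)·P(R1) + P(C|R2)·P(R2) + P(C|R3)·P(R3)
      = 0.06·0.13 + 0.08·0.8 + 0.17·0.07
      = 0.0078 + 0.064 + 0.0119 = 0.0837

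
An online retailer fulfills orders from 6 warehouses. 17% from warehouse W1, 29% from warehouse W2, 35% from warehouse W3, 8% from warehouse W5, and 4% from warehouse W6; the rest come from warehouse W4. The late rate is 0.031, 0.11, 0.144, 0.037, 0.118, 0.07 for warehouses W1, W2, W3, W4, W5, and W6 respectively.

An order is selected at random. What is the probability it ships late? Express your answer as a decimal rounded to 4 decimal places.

P(W4) = 1 − (0.17 + 0.29 + 0.35 + 0.08 + 0.04) = 0.07.
P(L) = P(L|W1)·P(W1) + P(L|W2)·P(W2) + P(L|W3)·P(W3) + P(L|W4)·P(W4) + P(L|W5)·P(W5) + P(L|W6)·P(W6)
      = 0.031·0.17 + 0.11·0.29 + 0.144·0.35 + 0.037·0.07 + 0.118·0.08 + 0.07·0.04
      = 0.00527 + 0.0319 + 0.0504 + 0.00259 + 0.00944 + 0.0028 = 0.1024

0.1024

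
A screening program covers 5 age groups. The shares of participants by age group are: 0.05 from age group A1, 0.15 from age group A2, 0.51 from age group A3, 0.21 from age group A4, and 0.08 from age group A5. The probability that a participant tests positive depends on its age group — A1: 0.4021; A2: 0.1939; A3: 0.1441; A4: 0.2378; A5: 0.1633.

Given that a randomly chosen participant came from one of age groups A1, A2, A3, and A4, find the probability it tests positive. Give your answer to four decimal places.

Let S = {A1, A2, A3, A4}.
P(S) = 0.05 + 0.15 + 0.51 + 0.21 = 0.92.
P(T ∩ S) = 0.4021·0.05 + 0.1939·0.15 + 0.1441·0.51 + 0.2378·0.21 = 0.020105 + 0.029085 + 0.073491 + 0.049938 = 0.172619.
P(T | S) = 0.172619 / 0.92 = 0.187629…

P(T|S) ≈ 0.1876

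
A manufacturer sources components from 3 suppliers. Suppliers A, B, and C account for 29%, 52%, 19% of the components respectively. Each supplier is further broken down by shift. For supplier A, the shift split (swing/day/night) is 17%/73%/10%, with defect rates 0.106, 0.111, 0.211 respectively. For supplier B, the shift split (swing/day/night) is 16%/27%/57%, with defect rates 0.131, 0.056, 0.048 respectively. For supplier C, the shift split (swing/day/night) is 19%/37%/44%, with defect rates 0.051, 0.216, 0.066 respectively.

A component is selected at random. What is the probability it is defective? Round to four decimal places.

0.0904

P(D|A) = 0.17·0.106 + 0.73·0.111 + 0.1·0.211 = 0.01802 + 0.08103 + 0.0211 = 0.12015
P(D|B) = 0.16·0.131 + 0.27·0.056 + 0.57·0.048 = 0.02096 + 0.01512 + 0.02736 = 0.06344
P(D|C) = 0.19·0.051 + 0.37·0.216 + 0.44·0.066 = 0.00969 + 0.07992 + 0.02904 = 0.11865
Then overall,
P(D) = 0.29·0.12015 + 0.52·0.06344 + 0.19·0.11865
      = 0.0348435 + 0.0329888 + 0.0225435 = 0.0903758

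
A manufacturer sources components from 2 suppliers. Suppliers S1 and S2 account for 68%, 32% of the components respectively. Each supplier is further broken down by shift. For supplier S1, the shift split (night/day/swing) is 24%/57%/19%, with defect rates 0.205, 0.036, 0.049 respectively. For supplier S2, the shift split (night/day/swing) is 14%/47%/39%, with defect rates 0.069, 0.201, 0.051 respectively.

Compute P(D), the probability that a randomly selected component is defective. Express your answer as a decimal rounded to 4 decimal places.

0.0934

P(D|S1) = 0.24·0.205 + 0.57·0.036 + 0.19·0.049 = 0.0492 + 0.02052 + 0.00931 = 0.07903
P(D|S2) = 0.14·0.069 + 0.47·0.201 + 0.39·0.051 = 0.00966 + 0.09447 + 0.01989 = 0.12402
Then overall,
P(D) = 0.68·0.07903 + 0.32·0.12402
      = 0.0537404 + 0.0396864 = 0.0934268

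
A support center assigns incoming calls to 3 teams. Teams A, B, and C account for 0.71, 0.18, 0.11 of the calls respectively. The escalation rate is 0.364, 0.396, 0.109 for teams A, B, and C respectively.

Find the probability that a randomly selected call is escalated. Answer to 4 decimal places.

P(E) = P(E|A)·P(A) + P(E|B)·P(B) + P(E|C)·P(C)
      = 0.364·0.71 + 0.396·0.18 + 0.109·0.11
      = 0.25844 + 0.07128 + 0.01199 = 0.34171

P(E) ≈ 0.3417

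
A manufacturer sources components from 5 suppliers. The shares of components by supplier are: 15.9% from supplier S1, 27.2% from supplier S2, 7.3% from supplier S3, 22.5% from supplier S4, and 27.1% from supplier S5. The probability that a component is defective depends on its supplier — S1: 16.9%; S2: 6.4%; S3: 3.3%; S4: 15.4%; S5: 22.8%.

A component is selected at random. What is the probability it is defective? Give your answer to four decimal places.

P(D) = P(D|S1)·P(S1) + P(D|S2)·P(S2) + P(D|S3)·P(S3) + P(D|S4)·P(S4) + P(D|S5)·P(S5)
      = 0.169·0.159 + 0.064·0.272 + 0.033·0.073 + 0.154·0.225 + 0.228·0.271
      = 0.026871 + 0.017408 + 0.002409 + 0.03465 + 0.061788 = 0.143126

P(D) ≈ 0.1431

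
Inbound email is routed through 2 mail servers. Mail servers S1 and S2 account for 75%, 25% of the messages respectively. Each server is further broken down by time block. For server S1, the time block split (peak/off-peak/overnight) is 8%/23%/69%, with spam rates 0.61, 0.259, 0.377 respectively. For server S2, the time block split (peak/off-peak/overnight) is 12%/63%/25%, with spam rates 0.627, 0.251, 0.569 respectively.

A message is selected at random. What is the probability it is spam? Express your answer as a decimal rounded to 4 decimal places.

P(S|S1) = 0.08·0.61 + 0.23·0.259 + 0.69·0.377 = 0.0488 + 0.05957 + 0.26013 = 0.3685
P(S|S2) = 0.12·0.627 + 0.63·0.251 + 0.25·0.569 = 0.07524 + 0.15813 + 0.14225 = 0.37562
By total probability over the outer partition,
P(S) = 0.75·0.3685 + 0.25·0.37562
      = 0.276375 + 0.093905 = 0.37028

P(S) ≈ 0.3703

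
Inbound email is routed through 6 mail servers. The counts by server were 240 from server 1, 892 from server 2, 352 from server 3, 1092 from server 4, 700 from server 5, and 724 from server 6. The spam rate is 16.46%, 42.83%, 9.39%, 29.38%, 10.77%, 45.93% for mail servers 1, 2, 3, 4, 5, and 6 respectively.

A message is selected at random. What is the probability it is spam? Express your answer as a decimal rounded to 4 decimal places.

P(S) ≈ 0.2958

Total: 240 + 892 + 352 + 1092 + 700 + 724 = 4000.
P(1) = 240/4000 = 0.06. P(2) = 892/4000 = 0.223. P(3) = 352/4000 = 0.088. P(4) = 1092/4000 = 0.273. P(5) = 700/4000 = 0.175. P(6) = 724/4000 = 0.181.
P(S) = P(S|1)·P(1) + P(S|2)·P(2) + P(S|3)·P(3) + P(S|4)·P(4) + P(S|5)·P(5) + P(S|6)·P(6)
      = 0.1646·0.06 + 0.4283·0.223 + 0.0939·0.088 + 0.2938·0.273 + 0.1077·0.175 + 0.4593·0.181
      = 0.009876 + 0.0955109 + 0.0082632 + 0.0802074 + 0.0188475 + 0.0831333 = 0.2958383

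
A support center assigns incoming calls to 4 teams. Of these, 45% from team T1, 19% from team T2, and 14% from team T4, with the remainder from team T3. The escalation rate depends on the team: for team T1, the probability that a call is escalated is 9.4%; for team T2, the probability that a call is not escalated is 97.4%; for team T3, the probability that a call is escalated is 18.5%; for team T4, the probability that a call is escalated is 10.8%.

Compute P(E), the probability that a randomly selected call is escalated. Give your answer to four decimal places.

P(T3) = 1 − (0.45 + 0.19 + 0.14) = 0.22.
P(E|T2) = 1 − 0.974 = 0.026.
P(E) = P(E|T1)·P(T1) + P(E|T2)·P(T2) + P(E|T3)·P(T3) + P(E|T4)·P(T4)
      = 0.094·0.45 + 0.026·0.19 + 0.185·0.22 + 0.108·0.14
      = 0.0423 + 0.00494 + 0.0407 + 0.01512 = 0.10306

0.1031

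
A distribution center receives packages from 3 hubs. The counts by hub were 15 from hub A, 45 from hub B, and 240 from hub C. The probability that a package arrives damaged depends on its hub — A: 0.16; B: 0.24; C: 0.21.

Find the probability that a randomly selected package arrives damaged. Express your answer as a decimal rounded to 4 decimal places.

Total: 15 + 45 + 240 = 300.
P(A) = 15/300 = 0.05. P(B) = 45/300 = 0.15. P(C) = 240/300 = 0.8.
P(D) = P(D|A)·P(A) + P(D|B)·P(B) + P(D|C)·P(C)
      = 0.16·0.05 + 0.24·0.15 + 0.21·0.8
      = 0.008 + 0.036 + 0.168 = 0.212

P(D) ≈ 0.2120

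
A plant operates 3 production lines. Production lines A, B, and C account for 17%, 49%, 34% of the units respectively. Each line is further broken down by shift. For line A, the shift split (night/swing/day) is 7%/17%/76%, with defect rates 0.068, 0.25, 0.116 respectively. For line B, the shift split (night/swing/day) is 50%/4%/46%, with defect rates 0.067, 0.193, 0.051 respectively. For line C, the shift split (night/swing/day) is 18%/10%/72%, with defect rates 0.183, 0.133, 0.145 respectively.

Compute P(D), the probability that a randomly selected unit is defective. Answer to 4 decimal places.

P(D|A) = 0.07·0.068 + 0.17·0.25 + 0.76·0.116 = 0.00476 + 0.0425 + 0.08816 = 0.13542
P(D|B) = 0.5·0.067 + 0.04·0.193 + 0.46·0.051 = 0.0335 + 0.00772 + 0.02346 = 0.06468
P(D|C) = 0.18·0.183 + 0.1·0.133 + 0.72·0.145 = 0.03294 + 0.0133 + 0.1044 = 0.15064
By total probability over the outer partition,
P(D) = 0.17·0.13542 + 0.49·0.06468 + 0.34·0.15064
      = 0.0230214 + 0.0316932 + 0.0512176 = 0.1059322

P(D) ≈ 0.1059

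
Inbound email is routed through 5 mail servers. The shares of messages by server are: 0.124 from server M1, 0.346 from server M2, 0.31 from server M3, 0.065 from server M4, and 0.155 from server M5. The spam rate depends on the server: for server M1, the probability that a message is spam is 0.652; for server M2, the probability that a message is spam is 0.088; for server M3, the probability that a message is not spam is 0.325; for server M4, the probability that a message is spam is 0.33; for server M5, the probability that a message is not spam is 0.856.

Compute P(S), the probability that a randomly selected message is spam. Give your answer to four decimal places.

P(S) ≈ 0.3643

P(S|M3) = 1 − 0.325 = 0.675.
P(S|M5) = 1 − 0.856 = 0.144.
P(S) = P(S|M1)·P(M1) + P(S|M2)·P(M2) + P(S|M3)·P(M3) + P(S|M4)·P(M4) + P(S|M5)·P(M5)
      = 0.652·0.124 + 0.088·0.346 + 0.675·0.31 + 0.33·0.065 + 0.144·0.155
      = 0.080848 + 0.030448 + 0.20925 + 0.02145 + 0.02232 = 0.364316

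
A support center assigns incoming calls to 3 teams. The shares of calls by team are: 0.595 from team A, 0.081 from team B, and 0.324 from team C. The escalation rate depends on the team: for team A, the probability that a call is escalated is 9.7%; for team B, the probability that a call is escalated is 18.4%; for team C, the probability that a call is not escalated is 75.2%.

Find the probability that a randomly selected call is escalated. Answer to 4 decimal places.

P(E|C) = 1 − 0.752 = 0.248.
P(E) = P(E|A)·P(A) + P(E|B)·P(B) + P(E|C)·P(C)
      = 0.097·0.595 + 0.184·0.081 + 0.248·0.324
      = 0.057715 + 0.014904 + 0.080352 = 0.152971

P(E) ≈ 0.1530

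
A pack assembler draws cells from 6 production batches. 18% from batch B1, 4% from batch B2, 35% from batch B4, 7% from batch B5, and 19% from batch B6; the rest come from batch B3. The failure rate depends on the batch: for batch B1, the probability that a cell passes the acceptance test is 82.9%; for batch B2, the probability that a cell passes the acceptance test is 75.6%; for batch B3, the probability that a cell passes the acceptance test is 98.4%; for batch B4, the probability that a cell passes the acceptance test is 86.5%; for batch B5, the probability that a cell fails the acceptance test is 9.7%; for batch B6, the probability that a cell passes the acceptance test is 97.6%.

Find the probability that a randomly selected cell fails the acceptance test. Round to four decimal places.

P(B3) = 1 − (0.18 + 0.04 + 0.35 + 0.07 + 0.19) = 0.17.
P(F|B1) = 1 − 0.829 = 0.171.
P(F|B2) = 1 − 0.756 = 0.244.
P(F|B3) = 1 − 0.984 = 0.016.
P(F|B4) = 1 − 0.865 = 0.135.
P(F|B6) = 1 − 0.976 = 0.024.
P(F) = P(F|B1)·P(B1) + P(F|B2)·P(B2) + P(F|B3)·P(B3) + P(F|B4)·P(B4) + P(F|B5)·P(B5) + P(F|B6)·P(B6)
      = 0.171·0.18 + 0.244·0.04 + 0.016·0.17 + 0.135·0.35 + 0.097·0.07 + 0.024·0.19
      = 0.03078 + 0.00976 + 0.00272 + 0.04725 + 0.00679 + 0.00456 = 0.10186

0.1019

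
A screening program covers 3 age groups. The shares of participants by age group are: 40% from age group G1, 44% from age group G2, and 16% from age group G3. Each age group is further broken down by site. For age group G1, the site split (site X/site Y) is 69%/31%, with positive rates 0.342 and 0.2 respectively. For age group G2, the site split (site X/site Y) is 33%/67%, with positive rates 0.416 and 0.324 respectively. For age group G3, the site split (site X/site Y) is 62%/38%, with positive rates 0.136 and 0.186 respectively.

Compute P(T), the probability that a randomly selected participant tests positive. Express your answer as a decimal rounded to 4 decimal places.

P(T|G1) = 0.69·0.342 + 0.31·0.2 = 0.23598 + 0.062 = 0.29798
P(T|G2) = 0.33·0.416 + 0.67·0.324 = 0.13728 + 0.21708 = 0.35436
P(T|G3) = 0.62·0.136 + 0.38·0.186 = 0.08432 + 0.07068 = 0.155
Then overall,
P(T) = 0.4·0.29798 + 0.44·0.35436 + 0.16·0.155
      = 0.119192 + 0.1559184 + 0.0248 = 0.2999104

P(T) ≈ 0.2999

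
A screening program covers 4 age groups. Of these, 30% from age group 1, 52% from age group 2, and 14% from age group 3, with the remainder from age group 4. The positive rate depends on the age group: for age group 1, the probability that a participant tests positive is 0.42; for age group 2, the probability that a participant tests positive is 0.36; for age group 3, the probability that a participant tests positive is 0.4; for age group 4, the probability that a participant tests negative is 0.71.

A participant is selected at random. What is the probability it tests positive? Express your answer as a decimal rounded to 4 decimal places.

0.3808

P(4) = 1 − (0.3 + 0.52 + 0.14) = 0.04.
P(T|4) = 1 − 0.71 = 0.29.
Using total probability over the partition,
P(T) = P(T|1)·P(1) + P(T|2)·P(2) + P(T|3)·P(3) + P(T|4)·P(4)
      = 0.42·0.3 + 0.36·0.52 + 0.4·0.14 + 0.29·0.04
      = 0.126 + 0.1872 + 0.056 + 0.0116 = 0.3808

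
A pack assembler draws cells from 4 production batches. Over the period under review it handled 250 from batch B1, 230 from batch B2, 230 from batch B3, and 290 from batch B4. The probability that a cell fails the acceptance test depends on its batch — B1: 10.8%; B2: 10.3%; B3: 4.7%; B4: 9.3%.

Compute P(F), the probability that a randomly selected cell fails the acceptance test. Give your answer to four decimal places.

Total: 250 + 230 + 230 + 290 = 1000.
P(B1) = 250/1000 = 0.25. P(B2) = 230/1000 = 0.23. P(B3) = 230/1000 = 0.23. P(B4) = 290/1000 = 0.29.
P(F) = P(F|B1)·P(B1) + P(F|B2)·P(B2) + P(F|B3)·P(B3) + P(F|B4)·P(B4)
      = 0.108·0.25 + 0.103·0.23 + 0.047·0.23 + 0.093·0.29
      = 0.027 + 0.02369 + 0.01081 + 0.02697 = 0.08847

P(F) ≈ 0.0885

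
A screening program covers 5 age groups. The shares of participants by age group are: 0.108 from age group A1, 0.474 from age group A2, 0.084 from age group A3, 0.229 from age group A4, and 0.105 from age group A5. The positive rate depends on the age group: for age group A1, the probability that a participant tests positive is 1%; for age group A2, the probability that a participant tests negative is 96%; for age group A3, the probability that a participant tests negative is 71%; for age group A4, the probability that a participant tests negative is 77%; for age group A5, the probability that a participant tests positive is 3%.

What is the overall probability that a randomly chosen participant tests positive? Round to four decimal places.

0.1002

P(T|A2) = 1 − 0.96 = 0.04.
P(T|A3) = 1 − 0.71 = 0.29.
P(T|A4) = 1 − 0.77 = 0.23.
P(T) = P(T|A1)·P(A1) + P(T|A2)·P(A2) + P(T|A3)·P(A3) + P(T|A4)·P(A4) + P(T|A5)·P(A5)
      = 0.01·0.108 + 0.04·0.474 + 0.29·0.084 + 0.23·0.229 + 0.03·0.105
      = 0.00108 + 0.01896 + 0.02436 + 0.05267 + 0.00315 = 0.10022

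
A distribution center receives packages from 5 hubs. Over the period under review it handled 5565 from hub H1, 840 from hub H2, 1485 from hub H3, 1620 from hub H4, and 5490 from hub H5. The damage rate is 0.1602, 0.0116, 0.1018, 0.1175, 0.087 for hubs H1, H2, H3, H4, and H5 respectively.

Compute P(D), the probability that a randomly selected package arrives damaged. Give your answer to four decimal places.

P(D) ≈ 0.1147

Total: 5565 + 840 + 1485 + 1620 + 5490 = 15000.
P(H1) = 5565/15000 = 0.371. P(H2) = 840/15000 = 0.056. P(H3) = 1485/15000 = 0.099. P(H4) = 1620/15000 = 0.108. P(H5) = 5490/15000 = 0.366.
P(D) = P(D|H1)·P(H1) + P(D|H2)·P(H2) + P(D|H3)·P(H3) + P(D|H4)·P(H4) + P(D|H5)·P(H5)
      = 0.1602·0.371 + 0.0116·0.056 + 0.1018·0.099 + 0.1175·0.108 + 0.087·0.366
      = 0.0594342 + 0.0006496 + 0.0100782 + 0.01269 + 0.031842 = 0.114694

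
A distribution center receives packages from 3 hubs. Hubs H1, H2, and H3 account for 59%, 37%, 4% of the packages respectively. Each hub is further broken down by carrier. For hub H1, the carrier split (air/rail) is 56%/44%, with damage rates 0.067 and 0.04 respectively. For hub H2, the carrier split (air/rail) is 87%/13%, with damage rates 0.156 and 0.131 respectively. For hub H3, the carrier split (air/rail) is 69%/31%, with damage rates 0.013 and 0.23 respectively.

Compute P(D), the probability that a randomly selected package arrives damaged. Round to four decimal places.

P(D|H1) = 0.56·0.067 + 0.44·0.04 = 0.03752 + 0.0176 = 0.05512
P(D|H2) = 0.87·0.156 + 0.13·0.131 = 0.13572 + 0.01703 = 0.15275
P(D|H3) = 0.69·0.013 + 0.31·0.23 = 0.00897 + 0.0713 = 0.08027
Then overall,
P(D) = 0.59·0.05512 + 0.37·0.15275 + 0.04·0.08027
      = 0.0325208 + 0.0565175 + 0.0032108 = 0.0922491

0.0922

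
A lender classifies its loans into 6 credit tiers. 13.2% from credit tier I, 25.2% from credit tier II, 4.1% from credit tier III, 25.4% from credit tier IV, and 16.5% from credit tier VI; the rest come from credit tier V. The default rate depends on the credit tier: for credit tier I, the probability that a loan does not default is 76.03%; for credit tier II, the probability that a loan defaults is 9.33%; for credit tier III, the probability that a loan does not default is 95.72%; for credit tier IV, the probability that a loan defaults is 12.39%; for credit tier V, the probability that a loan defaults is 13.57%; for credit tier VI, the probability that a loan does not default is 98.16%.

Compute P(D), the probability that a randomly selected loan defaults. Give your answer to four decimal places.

P(D) ≈ 0.1126

P(V) = 1 − (0.132 + 0.252 + 0.041 + 0.254 + 0.165) = 0.156.
P(D|I) = 1 − 0.7603 = 0.2397.
P(D|III) = 1 − 0.9572 = 0.0428.
P(D|VI) = 1 − 0.9816 = 0.0184.
By the law of total probability,
P(D) = P(D|I)·P(I) + P(D|II)·P(II) + P(D|III)·P(III) + P(D|IV)·P(IV) + P(D|V)·P(V) + P(D|VI)·P(VI)
      = 0.2397·0.132 + 0.0933·0.252 + 0.0428·0.041 + 0.1239·0.254 + 0.1357·0.156 + 0.0184·0.165
      = 0.0316404 + 0.0235116 + 0.0017548 + 0.0314706 + 0.0211692 + 0.003036 = 0.1125826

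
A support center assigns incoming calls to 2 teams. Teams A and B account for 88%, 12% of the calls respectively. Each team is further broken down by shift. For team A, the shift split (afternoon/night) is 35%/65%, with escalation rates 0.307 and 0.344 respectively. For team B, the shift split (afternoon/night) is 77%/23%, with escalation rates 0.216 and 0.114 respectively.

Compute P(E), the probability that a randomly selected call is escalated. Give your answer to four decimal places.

P(E|A) = 0.35·0.307 + 0.65·0.344 = 0.10745 + 0.2236 = 0.33105
P(E|B) = 0.77·0.216 + 0.23·0.114 = 0.16632 + 0.02622 = 0.19254
Then overall,
P(E) = 0.88·0.33105 + 0.12·0.19254
      = 0.291324 + 0.0231048 = 0.3144288

P(E) ≈ 0.3144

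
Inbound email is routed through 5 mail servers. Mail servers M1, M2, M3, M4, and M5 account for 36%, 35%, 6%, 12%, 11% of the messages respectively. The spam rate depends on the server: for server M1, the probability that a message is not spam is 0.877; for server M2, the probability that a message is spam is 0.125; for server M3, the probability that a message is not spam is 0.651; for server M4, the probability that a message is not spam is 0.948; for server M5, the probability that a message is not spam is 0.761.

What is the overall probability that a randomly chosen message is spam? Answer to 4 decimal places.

P(S) ≈ 0.1415

P(S|M1) = 1 − 0.877 = 0.123.
P(S|M3) = 1 − 0.651 = 0.349.
P(S|M4) = 1 − 0.948 = 0.052.
P(S|M5) = 1 − 0.761 = 0.239.
P(S) = P(S|M1)·P(M1) + P(S|M2)·P(M2) + P(S|M3)·P(M3) + P(S|M4)·P(M4) + P(S|M5)·P(M5)
      = 0.123·0.36 + 0.125·0.35 + 0.349·0.06 + 0.052·0.12 + 0.239·0.11
      = 0.04428 + 0.04375 + 0.02094 + 0.00624 + 0.02629 = 0.1415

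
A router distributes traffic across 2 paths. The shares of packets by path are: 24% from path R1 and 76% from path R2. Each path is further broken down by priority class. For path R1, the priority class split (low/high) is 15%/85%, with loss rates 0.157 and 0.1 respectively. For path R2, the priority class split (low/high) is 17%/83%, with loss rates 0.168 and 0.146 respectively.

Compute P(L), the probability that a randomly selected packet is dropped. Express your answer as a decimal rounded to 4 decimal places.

P(L|R1) = 0.15·0.157 + 0.85·0.1 = 0.02355 + 0.085 = 0.10855
P(L|R2) = 0.17·0.168 + 0.83·0.146 = 0.02856 + 0.12118 = 0.14974
By total probability over the outer partition,
P(L) = 0.24·0.10855 + 0.76·0.14974
      = 0.026052 + 0.1138024 = 0.1398544

P(L) ≈ 0.1399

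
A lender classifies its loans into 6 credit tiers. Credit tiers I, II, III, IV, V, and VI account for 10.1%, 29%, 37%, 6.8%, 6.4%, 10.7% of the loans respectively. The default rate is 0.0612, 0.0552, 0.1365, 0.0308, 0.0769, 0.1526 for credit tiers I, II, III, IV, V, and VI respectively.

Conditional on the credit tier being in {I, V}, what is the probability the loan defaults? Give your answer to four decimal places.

0.0673

Let S = {I, V}.
P(S) = 0.101 + 0.064 = 0.165.
P(D ∩ S) = 0.0612·0.101 + 0.0769·0.064 = 0.0061812 + 0.0049216 = 0.0111028.
P(D | S) = 0.0111028 / 0.165 = 0.067290…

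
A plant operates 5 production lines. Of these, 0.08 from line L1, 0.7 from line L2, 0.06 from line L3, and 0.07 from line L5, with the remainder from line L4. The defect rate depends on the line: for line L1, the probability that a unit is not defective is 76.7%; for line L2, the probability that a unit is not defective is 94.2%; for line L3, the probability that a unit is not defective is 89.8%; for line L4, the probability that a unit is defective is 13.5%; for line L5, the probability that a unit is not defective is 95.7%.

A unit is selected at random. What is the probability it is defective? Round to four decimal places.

P(D) ≈ 0.0805

P(L4) = 1 − (0.08 + 0.7 + 0.06 + 0.07) = 0.09.
P(D|L1) = 1 − 0.767 = 0.233.
P(D|L2) = 1 − 0.942 = 0.058.
P(D|L3) = 1 − 0.898 = 0.102.
P(D|L5) = 1 − 0.957 = 0.043.
P(D) = P(D|L1)·P(L1) + P(D|L2)·P(L2) + P(D|L3)·P(L3) + P(D|L4)·P(L4) + P(D|L5)·P(L5)
      = 0.233·0.08 + 0.058·0.7 + 0.102·0.06 + 0.135·0.09 + 0.043·0.07
      = 0.01864 + 0.0406 + 0.00612 + 0.01215 + 0.00301 = 0.08052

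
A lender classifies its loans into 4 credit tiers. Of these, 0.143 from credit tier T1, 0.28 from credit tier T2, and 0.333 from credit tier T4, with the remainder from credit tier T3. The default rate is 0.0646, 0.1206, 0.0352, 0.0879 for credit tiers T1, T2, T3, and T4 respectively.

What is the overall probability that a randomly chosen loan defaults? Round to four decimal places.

0.0809

P(T3) = 1 − (0.143 + 0.28 + 0.333) = 0.244.
By the law of total probability,
P(D) = P(D|T1)·P(T1) + P(D|T2)·P(T2) + P(D|T3)·P(T3) + P(D|T4)·P(T4)
      = 0.0646·0.143 + 0.1206·0.28 + 0.0352·0.244 + 0.0879·0.333
      = 0.0092378 + 0.033768 + 0.0085888 + 0.0292707 = 0.0808653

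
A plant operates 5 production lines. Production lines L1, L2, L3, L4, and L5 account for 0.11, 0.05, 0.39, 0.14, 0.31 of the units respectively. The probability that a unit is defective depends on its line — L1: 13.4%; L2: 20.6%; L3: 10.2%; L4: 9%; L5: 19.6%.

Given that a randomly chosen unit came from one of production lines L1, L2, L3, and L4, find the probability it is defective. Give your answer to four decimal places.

Let S = {L1, L2, L3, L4}.
P(S) = 0.11 + 0.05 + 0.39 + 0.14 = 0.69.
P(D ∩ S) = 0.134·0.11 + 0.206·0.05 + 0.102·0.39 + 0.09·0.14 = 0.01474 + 0.0103 + 0.03978 + 0.0126 = 0.07742.
P(D | S) = 0.07742 / 0.69 = 0.112203…

0.1122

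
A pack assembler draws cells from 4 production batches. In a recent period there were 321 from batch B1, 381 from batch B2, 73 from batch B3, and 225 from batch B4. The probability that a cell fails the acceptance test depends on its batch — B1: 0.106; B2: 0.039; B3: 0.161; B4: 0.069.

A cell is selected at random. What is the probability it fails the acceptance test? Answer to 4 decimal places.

Total: 321 + 381 + 73 + 225 = 1000.
P(B1) = 321/1000 = 0.321. P(B2) = 381/1000 = 0.381. P(B3) = 73/1000 = 0.073. P(B4) = 225/1000 = 0.225.
P(F) = P(F|B1)·P(B1) + P(F|B2)·P(B2) + P(F|B3)·P(B3) + P(F|B4)·P(B4)
      = 0.106·0.321 + 0.039·0.381 + 0.161·0.073 + 0.069·0.225
      = 0.034026 + 0.014859 + 0.011753 + 0.015525 = 0.076163

P(F) ≈ 0.0762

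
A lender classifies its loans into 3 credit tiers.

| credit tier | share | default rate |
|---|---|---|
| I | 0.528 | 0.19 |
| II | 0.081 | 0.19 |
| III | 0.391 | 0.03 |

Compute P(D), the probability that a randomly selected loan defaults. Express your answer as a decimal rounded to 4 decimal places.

0.1274

Summing over the partition,
P(D) = P(D|I)·P(I) + P(D|II)·P(II) + P(D|III)·P(III)
      = 0.19·0.528 + 0.19·0.081 + 0.03·0.391
      = 0.10032 + 0.01539 + 0.01173 = 0.12744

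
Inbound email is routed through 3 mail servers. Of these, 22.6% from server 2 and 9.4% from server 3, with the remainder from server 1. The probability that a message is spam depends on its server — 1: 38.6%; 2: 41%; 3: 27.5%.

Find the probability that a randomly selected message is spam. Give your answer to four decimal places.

0.3810

P(1) = 1 − (0.226 + 0.094) = 0.68.
P(S) = P(S|1)·P(1) + P(S|2)·P(2) + P(S|3)·P(3)
      = 0.386·0.68 + 0.41·0.226 + 0.275·0.094
      = 0.26248 + 0.09266 + 0.02585 = 0.38099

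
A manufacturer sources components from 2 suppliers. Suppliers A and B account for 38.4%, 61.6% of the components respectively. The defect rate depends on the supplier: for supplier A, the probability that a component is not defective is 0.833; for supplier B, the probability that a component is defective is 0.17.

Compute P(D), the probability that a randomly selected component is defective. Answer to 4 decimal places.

0.1688

P(D|A) = 1 − 0.833 = 0.167.
Summing over the partition,
P(D) = P(D|A)·P(A) + P(D|B)·P(B)
      = 0.167·0.384 + 0.17·0.616
      = 0.064128 + 0.10472 = 0.168848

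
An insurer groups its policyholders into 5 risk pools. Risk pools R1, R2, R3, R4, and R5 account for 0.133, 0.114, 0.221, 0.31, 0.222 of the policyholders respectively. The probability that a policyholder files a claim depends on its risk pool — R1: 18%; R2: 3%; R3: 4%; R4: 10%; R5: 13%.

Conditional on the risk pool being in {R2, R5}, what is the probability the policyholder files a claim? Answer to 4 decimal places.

P(C|S) ≈ 0.0961

Let S = {R2, R5}.
P(S) = 0.114 + 0.222 = 0.336.
P(C ∩ S) = 0.03·0.114 + 0.13·0.222 = 0.00342 + 0.02886 = 0.03228.
P(C | S) = 0.03228 / 0.336 = 0.096071…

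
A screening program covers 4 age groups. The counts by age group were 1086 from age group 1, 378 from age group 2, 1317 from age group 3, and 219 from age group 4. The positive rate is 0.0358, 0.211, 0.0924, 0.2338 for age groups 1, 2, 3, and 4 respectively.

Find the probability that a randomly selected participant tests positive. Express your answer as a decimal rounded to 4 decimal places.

Total: 1086 + 378 + 1317 + 219 = 3000.
P(1) = 1086/3000 = 0.362. P(2) = 378/3000 = 0.126. P(3) = 1317/3000 = 0.439. P(4) = 219/3000 = 0.073.
P(T) = P(T|1)·P(1) + P(T|2)·P(2) + P(T|3)·P(3) + P(T|4)·P(4)
      = 0.0358·0.362 + 0.211·0.126 + 0.0924·0.439 + 0.2338·0.073
      = 0.0129596 + 0.026586 + 0.0405636 + 0.0170674 = 0.0971766

0.0972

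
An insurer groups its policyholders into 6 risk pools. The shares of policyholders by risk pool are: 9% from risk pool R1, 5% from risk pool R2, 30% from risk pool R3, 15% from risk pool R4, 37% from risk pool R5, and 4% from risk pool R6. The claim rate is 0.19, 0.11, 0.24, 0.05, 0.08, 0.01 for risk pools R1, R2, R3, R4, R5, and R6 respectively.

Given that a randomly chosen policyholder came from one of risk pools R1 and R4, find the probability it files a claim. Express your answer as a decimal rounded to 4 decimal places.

Let S = {R1, R4}.
P(S) = 0.09 + 0.15 = 0.24.
P(C ∩ S) = 0.19·0.09 + 0.05·0.15 = 0.0171 + 0.0075 = 0.0246.
P(C | S) = 0.0246 / 0.24 = 0.102500…

0.1025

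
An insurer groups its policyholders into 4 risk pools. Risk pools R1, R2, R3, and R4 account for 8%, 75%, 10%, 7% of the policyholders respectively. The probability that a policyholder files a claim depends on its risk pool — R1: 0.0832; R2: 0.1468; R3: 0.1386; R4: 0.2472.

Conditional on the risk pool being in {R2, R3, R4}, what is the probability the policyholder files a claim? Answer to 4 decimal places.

Let S = {R2, R3, R4}.
P(S) = 0.75 + 0.1 + 0.07 = 0.92.
P(C ∩ S) = 0.1468·0.75 + 0.1386·0.1 + 0.2472·0.07 = 0.1101 + 0.01386 + 0.017304 = 0.141264.
P(C | S) = 0.141264 / 0.92 = 0.153548…

0.1535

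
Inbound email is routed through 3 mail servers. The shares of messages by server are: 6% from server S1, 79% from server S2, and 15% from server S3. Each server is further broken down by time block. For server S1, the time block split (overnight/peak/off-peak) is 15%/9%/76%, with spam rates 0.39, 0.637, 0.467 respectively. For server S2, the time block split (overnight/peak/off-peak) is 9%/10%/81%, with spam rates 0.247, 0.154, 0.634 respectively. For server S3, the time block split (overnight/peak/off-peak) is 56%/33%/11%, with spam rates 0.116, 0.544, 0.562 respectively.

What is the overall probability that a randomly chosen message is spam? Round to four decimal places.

P(S) ≈ 0.5096

P(S|S1) = 0.15·0.39 + 0.09·0.637 + 0.76·0.467 = 0.0585 + 0.05733 + 0.35492 = 0.47075
P(S|S2) = 0.09·0.247 + 0.1·0.154 + 0.81·0.634 = 0.02223 + 0.0154 + 0.51354 = 0.55117
P(S|S3) = 0.56·0.116 + 0.33·0.544 + 0.11·0.562 = 0.06496 + 0.17952 + 0.06182 = 0.3063
Then overall,
P(S) = 0.06·0.47075 + 0.79·0.55117 + 0.15·0.3063
      = 0.028245 + 0.4354243 + 0.045945 = 0.5096143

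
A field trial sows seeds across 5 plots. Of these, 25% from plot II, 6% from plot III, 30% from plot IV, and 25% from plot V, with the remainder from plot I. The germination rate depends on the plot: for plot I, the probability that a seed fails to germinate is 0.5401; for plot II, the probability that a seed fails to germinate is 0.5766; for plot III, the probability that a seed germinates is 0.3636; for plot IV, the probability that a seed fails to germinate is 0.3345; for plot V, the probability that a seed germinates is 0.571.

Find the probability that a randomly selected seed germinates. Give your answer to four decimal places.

0.5345

P(I) = 1 − (0.25 + 0.06 + 0.3 + 0.25) = 0.14.
P(G|I) = 1 − 0.5401 = 0.4599.
P(G|II) = 1 − 0.5766 = 0.4234.
P(G|IV) = 1 − 0.3345 = 0.6655.
By the law of total probability,
P(G) = P(G|I)·P(I) + P(G|II)·P(II) + P(G|III)·P(III) + P(G|IV)·P(IV) + P(G|V)·P(V)
      = 0.4599·0.14 + 0.4234·0.25 + 0.3636·0.06 + 0.6655·0.3 + 0.571·0.25
      = 0.064386 + 0.10585 + 0.021816 + 0.19965 + 0.14275 = 0.534452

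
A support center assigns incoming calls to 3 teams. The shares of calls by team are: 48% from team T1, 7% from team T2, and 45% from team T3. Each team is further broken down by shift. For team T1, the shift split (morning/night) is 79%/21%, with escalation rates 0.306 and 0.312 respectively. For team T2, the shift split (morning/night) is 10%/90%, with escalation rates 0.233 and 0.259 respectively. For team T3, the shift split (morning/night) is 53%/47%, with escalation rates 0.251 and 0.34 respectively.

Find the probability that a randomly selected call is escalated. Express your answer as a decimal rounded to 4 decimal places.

P(E) ≈ 0.2972

P(E|T1) = 0.79·0.306 + 0.21·0.312 = 0.24174 + 0.06552 = 0.30726
P(E|T2) = 0.1·0.233 + 0.9·0.259 = 0.0233 + 0.2331 = 0.2564
P(E|T3) = 0.53·0.251 + 0.47·0.34 = 0.13303 + 0.1598 = 0.29283
By total probability over the outer partition,
P(E) = 0.48·0.30726 + 0.07·0.2564 + 0.45·0.29283
      = 0.1474848 + 0.017948 + 0.1317735 = 0.2972063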